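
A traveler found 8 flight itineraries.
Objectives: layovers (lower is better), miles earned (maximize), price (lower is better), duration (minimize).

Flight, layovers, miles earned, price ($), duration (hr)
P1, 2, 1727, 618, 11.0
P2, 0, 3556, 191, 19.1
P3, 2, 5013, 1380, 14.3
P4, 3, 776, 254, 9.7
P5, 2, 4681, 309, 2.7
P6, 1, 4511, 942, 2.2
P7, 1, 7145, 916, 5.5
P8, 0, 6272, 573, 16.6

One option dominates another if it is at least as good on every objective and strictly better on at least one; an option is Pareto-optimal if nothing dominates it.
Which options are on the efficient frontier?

P2, P4, P5, P6, P7, P8

P1: dominated by P5 (layovers 2≤2, miles earned 4681≥1727, price 309≤618, duration 2.7≤11.0).
P2: not dominated (best price).
P3: dominated by P7 (layovers 1≤2, miles earned 7145≥5013, price 916≤1380, duration 5.5≤14.3).
P4: not dominated.
P5: not dominated.
P6: not dominated (best duration).
P7: not dominated (best miles earned).
P8: not dominated.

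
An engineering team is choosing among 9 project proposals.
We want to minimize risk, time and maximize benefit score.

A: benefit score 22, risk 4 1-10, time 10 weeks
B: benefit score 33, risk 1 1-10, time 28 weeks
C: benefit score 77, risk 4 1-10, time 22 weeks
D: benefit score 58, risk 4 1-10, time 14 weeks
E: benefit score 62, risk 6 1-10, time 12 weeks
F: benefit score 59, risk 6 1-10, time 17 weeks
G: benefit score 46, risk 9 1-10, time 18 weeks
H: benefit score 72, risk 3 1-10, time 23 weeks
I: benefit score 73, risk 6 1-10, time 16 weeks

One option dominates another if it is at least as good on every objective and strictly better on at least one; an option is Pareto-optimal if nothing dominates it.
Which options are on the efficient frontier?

A, B, C, D, E, H, I

A: not dominated (best time).
B: not dominated (best risk).
C: not dominated (best benefit score).
D: not dominated.
E: not dominated.
F: dominated by E (benefit score 62≥59, risk 6≤6, time 12≤17).
G: dominated by D (benefit score 58≥46, risk 4≤9, time 14≤18).
H: not dominated.
I: not dominated.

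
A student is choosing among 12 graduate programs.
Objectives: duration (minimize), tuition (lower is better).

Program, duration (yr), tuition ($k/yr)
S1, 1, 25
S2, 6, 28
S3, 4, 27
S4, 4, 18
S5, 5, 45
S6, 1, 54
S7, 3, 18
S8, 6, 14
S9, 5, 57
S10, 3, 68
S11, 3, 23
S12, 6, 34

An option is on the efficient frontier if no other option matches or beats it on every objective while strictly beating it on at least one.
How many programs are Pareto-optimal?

S1: not dominated.
S2: dominated by S1 (duration 1≤6, tuition 25≤28).
S3: dominated by S1 (duration 1≤4, tuition 25≤27).
S4: dominated by S7 (duration 3≤4, tuition 18≤18).
S5: dominated by S1 (duration 1≤5, tuition 25≤45).
S6: dominated by S1 (duration 1≤1, tuition 25≤54).
S7: not dominated.
S8: not dominated (best tuition).
S9: dominated by S1 (duration 1≤5, tuition 25≤57).
S10: dominated by S1 (duration 1≤3, tuition 25≤68).
S11: dominated by S7 (duration 3≤3, tuition 18≤23).
S12: dominated by S1 (duration 1≤6, tuition 25≤34).
Pareto-optimal: S1, S7, S8 → 3.

3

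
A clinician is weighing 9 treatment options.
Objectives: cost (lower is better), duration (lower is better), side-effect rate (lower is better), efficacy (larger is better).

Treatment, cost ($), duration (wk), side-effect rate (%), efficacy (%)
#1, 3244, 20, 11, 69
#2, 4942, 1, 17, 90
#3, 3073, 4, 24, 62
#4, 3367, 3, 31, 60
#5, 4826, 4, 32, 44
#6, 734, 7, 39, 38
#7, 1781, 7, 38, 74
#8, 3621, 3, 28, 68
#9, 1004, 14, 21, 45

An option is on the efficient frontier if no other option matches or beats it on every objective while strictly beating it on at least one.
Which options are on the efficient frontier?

#1, #2, #3, #4, #6, #7, #8, #9

#1: not dominated (best side-effect rate).
#2: not dominated (best duration).
#3: not dominated.
#4: not dominated.
#5: dominated by #3 (cost 3073≤4826, duration 4≤4, side-effect rate 24≤32, efficacy 62≥44).
#6: not dominated (best cost).
#7: not dominated.
#8: not dominated.
#9: not dominated.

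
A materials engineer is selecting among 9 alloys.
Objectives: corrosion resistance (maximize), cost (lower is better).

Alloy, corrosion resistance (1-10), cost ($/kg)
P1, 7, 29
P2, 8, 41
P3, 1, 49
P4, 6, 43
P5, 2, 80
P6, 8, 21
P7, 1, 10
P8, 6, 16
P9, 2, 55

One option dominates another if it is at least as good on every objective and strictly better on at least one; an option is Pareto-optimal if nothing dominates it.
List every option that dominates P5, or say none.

P1, P2, P4, P6, P8, P9

P1: corrosion resistance 7≥2, cost 29≤80 — dominates P5.
P2: corrosion resistance 8≥2, cost 41≤80 — dominates P5.
P4: corrosion resistance 6≥2, cost 43≤80 — dominates P5.
P6: corrosion resistance 8≥2, cost 21≤80 — dominates P5.
P8: corrosion resistance 6≥2, cost 16≤80 — dominates P5.
P9: corrosion resistance 2≥2, cost 55≤80 — dominates P5.
Others (P3, P7) are each worse than P5 on at least one objective.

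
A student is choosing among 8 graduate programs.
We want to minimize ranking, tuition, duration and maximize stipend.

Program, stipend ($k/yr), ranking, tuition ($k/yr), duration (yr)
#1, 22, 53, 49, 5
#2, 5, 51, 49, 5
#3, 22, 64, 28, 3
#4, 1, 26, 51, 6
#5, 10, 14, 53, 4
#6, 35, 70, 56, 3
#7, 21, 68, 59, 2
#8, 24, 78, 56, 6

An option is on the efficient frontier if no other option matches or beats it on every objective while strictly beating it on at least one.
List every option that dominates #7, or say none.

none

#1: worse on duration (5 vs 2).
#2: worse on stipend (5 vs 21).
#3: worse on duration (3 vs 2).
#4: worse on stipend (1 vs 21).
#5: worse on stipend (10 vs 21).
#6: worse on ranking (70 vs 68).
#8: worse on ranking (78 vs 68).
No option dominates #7.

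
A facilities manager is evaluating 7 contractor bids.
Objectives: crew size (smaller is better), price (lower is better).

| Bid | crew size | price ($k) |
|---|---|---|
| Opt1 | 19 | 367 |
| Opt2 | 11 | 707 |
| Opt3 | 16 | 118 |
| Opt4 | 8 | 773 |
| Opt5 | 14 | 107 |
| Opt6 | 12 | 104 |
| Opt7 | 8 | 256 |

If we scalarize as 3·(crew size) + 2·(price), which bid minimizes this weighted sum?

Opt6

Opt1: 3·19 + 2·367 = 791
Opt2: 3·11 + 2·707 = 1447
Opt3: 3·16 + 2·118 = 284
Opt4: 3·8 + 2·773 = 1570
Opt5: 3·14 + 2·107 = 256
Opt6: 3·12 + 2·104 = 244
Opt7: 3·8 + 2·256 = 536
Lowest: Opt6 at 244.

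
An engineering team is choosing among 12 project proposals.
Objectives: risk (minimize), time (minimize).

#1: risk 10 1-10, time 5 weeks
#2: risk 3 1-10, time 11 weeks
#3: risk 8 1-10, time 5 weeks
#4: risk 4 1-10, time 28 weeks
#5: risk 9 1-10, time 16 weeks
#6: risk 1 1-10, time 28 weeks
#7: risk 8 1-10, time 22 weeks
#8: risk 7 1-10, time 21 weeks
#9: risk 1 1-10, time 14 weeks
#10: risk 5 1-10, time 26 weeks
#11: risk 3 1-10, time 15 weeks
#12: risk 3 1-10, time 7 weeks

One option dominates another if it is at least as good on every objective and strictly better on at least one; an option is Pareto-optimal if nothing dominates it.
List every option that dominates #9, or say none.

#1: worse on risk (10 vs 1).
#2: worse on risk (3 vs 1).
#3: worse on risk (8 vs 1).
#4: worse on risk (4 vs 1).
#5: worse on risk (9 vs 1).
#6: worse on time (28 vs 14).
#7: worse on risk (8 vs 1).
#8: worse on risk (7 vs 1).
#10: worse on risk (5 vs 1).
#11: worse on risk (3 vs 1).
#12: worse on risk (3 vs 1).
No option dominates #9.

none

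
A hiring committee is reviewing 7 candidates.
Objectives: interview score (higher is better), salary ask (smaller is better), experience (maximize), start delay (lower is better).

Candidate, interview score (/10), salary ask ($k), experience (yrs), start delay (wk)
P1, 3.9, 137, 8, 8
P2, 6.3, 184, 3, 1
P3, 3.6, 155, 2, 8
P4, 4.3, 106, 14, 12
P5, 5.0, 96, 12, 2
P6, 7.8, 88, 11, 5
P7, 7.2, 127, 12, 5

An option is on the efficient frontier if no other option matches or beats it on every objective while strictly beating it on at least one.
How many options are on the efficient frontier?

5

P1: dominated by P5 (interview score 5.0≥3.9, salary ask 96≤137, experience 12≥8, start delay 2≤8).
P2: not dominated (best start delay).
P3: dominated by P1 (interview score 3.9≥3.6, salary ask 137≤155, experience 8≥2, start delay 8≤8).
P4: not dominated (best experience).
P5: not dominated.
P6: not dominated (best interview score).
P7: not dominated.
Pareto-optimal: P2, P4, P5, P6, P7 → 5.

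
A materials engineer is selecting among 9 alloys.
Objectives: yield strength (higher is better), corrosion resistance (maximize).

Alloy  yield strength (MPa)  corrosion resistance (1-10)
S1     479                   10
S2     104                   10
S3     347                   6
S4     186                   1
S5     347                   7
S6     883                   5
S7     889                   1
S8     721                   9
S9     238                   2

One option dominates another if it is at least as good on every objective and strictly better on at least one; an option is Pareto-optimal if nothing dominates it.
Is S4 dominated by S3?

S3 vs S4: yield strength 347≥186, corrosion resistance 6≥1 — S3 is at least as good on every objective with at least one strict improvement.

Yes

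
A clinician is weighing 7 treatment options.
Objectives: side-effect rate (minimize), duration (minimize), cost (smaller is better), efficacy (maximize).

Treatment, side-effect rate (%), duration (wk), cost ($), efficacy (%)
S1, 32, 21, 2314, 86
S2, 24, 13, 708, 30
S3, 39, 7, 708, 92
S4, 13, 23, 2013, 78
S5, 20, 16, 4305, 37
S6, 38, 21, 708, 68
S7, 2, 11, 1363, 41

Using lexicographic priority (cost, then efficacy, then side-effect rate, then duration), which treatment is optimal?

S3

First minimize cost: best is 708, kept {S2, S3, S6}.
Then maximize efficacy: best is 92, kept {S3}.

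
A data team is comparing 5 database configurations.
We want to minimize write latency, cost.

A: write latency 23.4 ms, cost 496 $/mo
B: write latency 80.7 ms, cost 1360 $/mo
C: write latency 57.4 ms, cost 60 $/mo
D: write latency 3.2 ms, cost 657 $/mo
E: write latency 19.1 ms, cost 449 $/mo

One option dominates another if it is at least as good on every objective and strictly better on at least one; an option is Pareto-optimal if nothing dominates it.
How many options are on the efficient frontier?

3

A: dominated by E (write latency 19.1≤23.4, cost 449≤496).
B: dominated by A (write latency 23.4≤80.7, cost 496≤1360).
C: not dominated (best cost).
D: not dominated (best write latency).
E: not dominated.
Pareto-optimal: C, D, E → 3.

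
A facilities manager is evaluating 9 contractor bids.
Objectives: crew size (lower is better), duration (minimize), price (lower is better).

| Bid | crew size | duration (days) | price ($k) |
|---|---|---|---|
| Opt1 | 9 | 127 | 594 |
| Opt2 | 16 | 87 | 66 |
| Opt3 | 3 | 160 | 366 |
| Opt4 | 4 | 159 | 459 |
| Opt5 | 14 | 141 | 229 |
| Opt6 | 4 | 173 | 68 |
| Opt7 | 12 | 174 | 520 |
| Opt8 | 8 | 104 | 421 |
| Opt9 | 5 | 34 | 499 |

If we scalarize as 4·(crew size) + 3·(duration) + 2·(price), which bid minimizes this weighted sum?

Opt2

Opt1: 4·9 + 3·127 + 2·594 = 1605
Opt2: 4·16 + 3·87 + 2·66 = 457
Opt3: 4·3 + 3·160 + 2·366 = 1224
Opt4: 4·4 + 3·159 + 2·459 = 1411
Opt5: 4·14 + 3·141 + 2·229 = 937
Opt6: 4·4 + 3·173 + 2·68 = 671
Opt7: 4·12 + 3·174 + 2·520 = 1610
Opt8: 4·8 + 3·104 + 2·421 = 1186
Opt9: 4·5 + 3·34 + 2·499 = 1120
Lowest: Opt2 at 457.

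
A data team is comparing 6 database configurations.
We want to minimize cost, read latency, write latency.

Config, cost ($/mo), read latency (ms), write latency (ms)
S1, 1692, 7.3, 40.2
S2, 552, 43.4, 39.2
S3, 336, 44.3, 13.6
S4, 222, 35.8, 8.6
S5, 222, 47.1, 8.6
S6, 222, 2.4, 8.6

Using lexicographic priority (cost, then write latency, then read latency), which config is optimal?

S6

First minimize cost: best is 222, kept {S4, S5, S6}.
Then minimize write latency: best is 8.6, kept {S4, S5, S6}.
Then minimize read latency: best is 2.4, kept {S6}.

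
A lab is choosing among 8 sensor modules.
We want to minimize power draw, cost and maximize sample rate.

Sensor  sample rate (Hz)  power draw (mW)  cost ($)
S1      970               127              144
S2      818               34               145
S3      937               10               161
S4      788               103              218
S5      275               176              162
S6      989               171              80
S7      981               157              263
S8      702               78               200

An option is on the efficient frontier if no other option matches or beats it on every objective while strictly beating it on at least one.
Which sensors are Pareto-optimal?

S1, S2, S3, S6, S7

S1: not dominated.
S2: not dominated.
S3: not dominated (best power draw).
S4: dominated by S2 (sample rate 818≥788, power draw 34≤103, cost 145≤218).
S5: dominated by S1 (sample rate 970≥275, power draw 127≤176, cost 144≤162).
S6: not dominated (best sample rate).
S7: not dominated.
S8: dominated by S2 (sample rate 818≥702, power draw 34≤78, cost 145≤200).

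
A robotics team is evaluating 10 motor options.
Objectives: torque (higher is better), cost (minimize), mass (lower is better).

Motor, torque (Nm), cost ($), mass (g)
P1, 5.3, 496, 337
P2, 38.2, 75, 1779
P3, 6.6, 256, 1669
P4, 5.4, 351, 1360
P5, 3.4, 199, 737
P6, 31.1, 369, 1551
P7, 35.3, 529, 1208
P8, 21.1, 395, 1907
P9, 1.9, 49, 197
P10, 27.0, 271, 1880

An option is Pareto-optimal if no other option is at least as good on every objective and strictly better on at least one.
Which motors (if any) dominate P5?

none

P1: worse on cost (496 vs 199).
P2: worse on mass (1779 vs 737).
P3: worse on cost (256 vs 199).
P4: worse on cost (351 vs 199).
P6: worse on cost (369 vs 199).
P7: worse on cost (529 vs 199).
P8: worse on cost (395 vs 199).
P9: worse on torque (1.9 vs 3.4).
P10: worse on cost (271 vs 199).
No option dominates P5.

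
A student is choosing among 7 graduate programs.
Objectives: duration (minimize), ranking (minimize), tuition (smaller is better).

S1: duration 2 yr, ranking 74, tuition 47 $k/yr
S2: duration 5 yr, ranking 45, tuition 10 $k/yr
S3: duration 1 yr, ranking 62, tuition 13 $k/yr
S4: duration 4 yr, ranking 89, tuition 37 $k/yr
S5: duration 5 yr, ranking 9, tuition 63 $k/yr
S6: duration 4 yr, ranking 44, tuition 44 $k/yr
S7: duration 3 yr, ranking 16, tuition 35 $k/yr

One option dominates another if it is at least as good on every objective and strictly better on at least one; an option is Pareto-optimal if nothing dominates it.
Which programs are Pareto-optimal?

S1: dominated by S3 (duration 1≤2, ranking 62≤74, tuition 13≤47).
S2: not dominated (best tuition).
S3: not dominated (best duration).
S4: dominated by S3 (duration 1≤4, ranking 62≤89, tuition 13≤37).
S5: not dominated (best ranking).
S6: dominated by S7 (duration 3≤4, ranking 16≤44, tuition 35≤44).
S7: not dominated.

S2, S3, S5, S7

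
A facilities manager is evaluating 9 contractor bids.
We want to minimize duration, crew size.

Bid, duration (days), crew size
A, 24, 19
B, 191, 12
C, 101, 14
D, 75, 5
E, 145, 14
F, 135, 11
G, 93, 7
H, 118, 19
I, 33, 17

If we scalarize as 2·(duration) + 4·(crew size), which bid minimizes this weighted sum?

A

A: 2·24 + 4·19 = 124
B: 2·191 + 4·12 = 430
C: 2·101 + 4·14 = 258
D: 2·75 + 4·5 = 170
E: 2·145 + 4·14 = 346
F: 2·135 + 4·11 = 314
G: 2·93 + 4·7 = 214
H: 2·118 + 4·19 = 312
I: 2·33 + 4·17 = 134
Lowest: A at 124.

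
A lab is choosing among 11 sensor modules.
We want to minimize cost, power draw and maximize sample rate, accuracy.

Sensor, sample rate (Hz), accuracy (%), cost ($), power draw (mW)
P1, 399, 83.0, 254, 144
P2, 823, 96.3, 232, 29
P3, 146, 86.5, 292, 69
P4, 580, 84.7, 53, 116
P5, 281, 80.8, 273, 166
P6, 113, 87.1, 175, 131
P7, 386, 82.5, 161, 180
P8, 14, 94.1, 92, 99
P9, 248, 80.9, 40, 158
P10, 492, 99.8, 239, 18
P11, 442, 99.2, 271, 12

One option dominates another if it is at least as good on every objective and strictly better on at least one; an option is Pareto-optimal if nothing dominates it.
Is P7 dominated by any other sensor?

P4 vs P7: sample rate 580≥386, accuracy 84.7≥82.5, cost 53≤161, power draw 116≤180 — P4 is at least as good on every objective and strictly better on at least one, so P4 dominates P7.

Yes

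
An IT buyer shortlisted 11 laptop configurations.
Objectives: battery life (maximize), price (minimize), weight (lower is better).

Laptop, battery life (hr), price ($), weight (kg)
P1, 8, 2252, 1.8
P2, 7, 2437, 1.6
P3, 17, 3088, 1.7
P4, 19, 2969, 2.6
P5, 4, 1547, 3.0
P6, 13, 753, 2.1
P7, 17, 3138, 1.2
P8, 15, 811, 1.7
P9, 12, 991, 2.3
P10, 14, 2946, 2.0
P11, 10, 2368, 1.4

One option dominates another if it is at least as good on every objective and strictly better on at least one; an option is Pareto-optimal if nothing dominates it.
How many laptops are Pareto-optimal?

6

P1: dominated by P8 (battery life 15≥8, price 811≤2252, weight 1.7≤1.8).
P2: dominated by P11 (battery life 10≥7, price 2368≤2437, weight 1.4≤1.6).
P3: not dominated.
P4: not dominated (best battery life).
P5: dominated by P6 (battery life 13≥4, price 753≤1547, weight 2.1≤3.0).
P6: not dominated (best price).
P7: not dominated (best weight).
P8: not dominated.
P9: dominated by P6 (battery life 13≥12, price 753≤991, weight 2.1≤2.3).
P10: dominated by P8 (battery life 15≥14, price 811≤2946, weight 1.7≤2.0).
P11: not dominated.
Pareto-optimal: P3, P4, P6, P7, P8, P11 → 6.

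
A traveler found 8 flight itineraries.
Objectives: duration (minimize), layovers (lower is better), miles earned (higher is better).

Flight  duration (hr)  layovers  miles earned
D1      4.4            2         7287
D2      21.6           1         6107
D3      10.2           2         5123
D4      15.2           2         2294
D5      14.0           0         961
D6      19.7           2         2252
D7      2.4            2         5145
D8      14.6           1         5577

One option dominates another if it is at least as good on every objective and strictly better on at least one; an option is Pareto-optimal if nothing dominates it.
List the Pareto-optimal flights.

D1, D2, D5, D7, D8

D1: not dominated (best miles earned).
D2: not dominated.
D3: dominated by D1 (duration 4.4≤10.2, layovers 2≤2, miles earned 7287≥5123).
D4: dominated by D1 (duration 4.4≤15.2, layovers 2≤2, miles earned 7287≥2294).
D5: not dominated (best layovers).
D6: dominated by D1 (duration 4.4≤19.7, layovers 2≤2, miles earned 7287≥2252).
D7: not dominated (best duration).
D8: not dominated.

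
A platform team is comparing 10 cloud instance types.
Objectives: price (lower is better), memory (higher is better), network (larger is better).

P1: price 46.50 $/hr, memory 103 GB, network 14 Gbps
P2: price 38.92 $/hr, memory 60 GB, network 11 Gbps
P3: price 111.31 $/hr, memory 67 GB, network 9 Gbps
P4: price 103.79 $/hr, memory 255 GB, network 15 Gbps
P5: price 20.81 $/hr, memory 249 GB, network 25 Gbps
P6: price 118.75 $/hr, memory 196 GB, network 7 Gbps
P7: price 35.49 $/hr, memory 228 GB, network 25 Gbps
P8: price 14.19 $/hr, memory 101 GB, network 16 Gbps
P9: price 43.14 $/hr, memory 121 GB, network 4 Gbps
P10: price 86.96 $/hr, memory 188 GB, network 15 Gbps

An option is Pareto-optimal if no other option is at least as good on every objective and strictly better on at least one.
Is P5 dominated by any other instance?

P1: worse on price (46.50 vs 20.81).
P2: worse on price (38.92 vs 20.81).
P3: worse on price (111.31 vs 20.81).
P4: worse on price (103.79 vs 20.81).
P6: worse on price (118.75 vs 20.81).
P7: worse on price (35.49 vs 20.81).
P8: worse on memory (101 vs 249).
P9: worse on price (43.14 vs 20.81).
P10: worse on price (86.96 vs 20.81).
No option is at least as good as P5 on every objective and strictly better on one.

No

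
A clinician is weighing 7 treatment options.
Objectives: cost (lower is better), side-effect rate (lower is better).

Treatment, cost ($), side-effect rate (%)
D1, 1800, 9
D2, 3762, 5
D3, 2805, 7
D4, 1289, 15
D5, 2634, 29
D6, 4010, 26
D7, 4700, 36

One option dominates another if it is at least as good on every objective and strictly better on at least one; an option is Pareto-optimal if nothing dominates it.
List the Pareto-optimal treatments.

D1: not dominated.
D2: not dominated (best side-effect rate).
D3: not dominated.
D4: not dominated (best cost).
D5: dominated by D1 (cost 1800≤2634, side-effect rate 9≤29).
D6: dominated by D1 (cost 1800≤4010, side-effect rate 9≤26).
D7: dominated by D1 (cost 1800≤4700, side-effect rate 9≤36).

D1, D2, D3, D4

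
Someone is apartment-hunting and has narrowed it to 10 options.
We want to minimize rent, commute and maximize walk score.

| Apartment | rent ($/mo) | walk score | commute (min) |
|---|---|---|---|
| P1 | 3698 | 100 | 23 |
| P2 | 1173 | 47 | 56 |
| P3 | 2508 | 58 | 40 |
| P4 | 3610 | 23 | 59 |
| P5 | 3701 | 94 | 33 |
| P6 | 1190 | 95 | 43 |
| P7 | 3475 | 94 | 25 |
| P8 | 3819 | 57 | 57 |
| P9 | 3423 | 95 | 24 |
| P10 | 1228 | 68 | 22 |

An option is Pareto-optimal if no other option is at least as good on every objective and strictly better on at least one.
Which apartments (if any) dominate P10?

none

P1: worse on rent (3698 vs 1228).
P2: worse on walk score (47 vs 68).
P3: worse on rent (2508 vs 1228).
P4: worse on rent (3610 vs 1228).
P5: worse on rent (3701 vs 1228).
P6: worse on commute (43 vs 22).
P7: worse on rent (3475 vs 1228).
P8: worse on rent (3819 vs 1228).
P9: worse on rent (3423 vs 1228).
No option dominates P10.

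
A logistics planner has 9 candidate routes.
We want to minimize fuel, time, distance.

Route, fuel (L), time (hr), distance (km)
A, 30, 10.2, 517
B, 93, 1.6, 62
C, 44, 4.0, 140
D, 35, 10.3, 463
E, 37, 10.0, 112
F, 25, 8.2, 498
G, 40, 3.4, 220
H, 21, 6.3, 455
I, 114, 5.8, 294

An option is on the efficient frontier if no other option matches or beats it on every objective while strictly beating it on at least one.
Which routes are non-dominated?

A: dominated by F (fuel 25≤30, time 8.2≤10.2, distance 498≤517).
B: not dominated (best time).
C: not dominated.
D: dominated by H (fuel 21≤35, time 6.3≤10.3, distance 455≤463).
E: not dominated.
F: dominated by H (fuel 21≤25, time 6.3≤8.2, distance 455≤498).
G: not dominated.
H: not dominated (best fuel).
I: dominated by B (fuel 93≤114, time 1.6≤5.8, distance 62≤294).

B, C, E, G, H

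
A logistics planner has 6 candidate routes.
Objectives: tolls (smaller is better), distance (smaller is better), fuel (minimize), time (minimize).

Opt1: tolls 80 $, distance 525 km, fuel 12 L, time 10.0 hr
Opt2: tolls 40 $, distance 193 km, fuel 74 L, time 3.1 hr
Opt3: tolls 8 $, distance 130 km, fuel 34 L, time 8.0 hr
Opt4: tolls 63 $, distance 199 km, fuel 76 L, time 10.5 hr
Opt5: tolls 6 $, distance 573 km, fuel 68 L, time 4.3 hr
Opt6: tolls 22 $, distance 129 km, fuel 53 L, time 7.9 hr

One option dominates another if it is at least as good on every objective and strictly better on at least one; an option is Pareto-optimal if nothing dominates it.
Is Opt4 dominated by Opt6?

Opt6 vs Opt4: tolls 22≤63, distance 129≤199, fuel 53≤76, time 7.9≤10.5 — Opt6 is at least as good on every objective with at least one strict improvement.

Yes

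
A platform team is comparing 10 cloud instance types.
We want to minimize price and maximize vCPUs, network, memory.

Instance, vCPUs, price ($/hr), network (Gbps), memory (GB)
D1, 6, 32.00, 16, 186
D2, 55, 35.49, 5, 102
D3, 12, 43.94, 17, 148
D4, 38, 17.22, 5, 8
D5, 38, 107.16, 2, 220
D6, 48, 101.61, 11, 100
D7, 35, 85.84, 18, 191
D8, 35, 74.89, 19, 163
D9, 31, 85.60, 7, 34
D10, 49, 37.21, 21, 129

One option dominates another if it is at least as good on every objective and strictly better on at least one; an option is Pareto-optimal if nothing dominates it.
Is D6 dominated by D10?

D10 vs D6: vCPUs 49≥48, price 37.21≤101.61, network 21≥11, memory 129≥100 — D10 is at least as good on every objective with at least one strict improvement.

Yes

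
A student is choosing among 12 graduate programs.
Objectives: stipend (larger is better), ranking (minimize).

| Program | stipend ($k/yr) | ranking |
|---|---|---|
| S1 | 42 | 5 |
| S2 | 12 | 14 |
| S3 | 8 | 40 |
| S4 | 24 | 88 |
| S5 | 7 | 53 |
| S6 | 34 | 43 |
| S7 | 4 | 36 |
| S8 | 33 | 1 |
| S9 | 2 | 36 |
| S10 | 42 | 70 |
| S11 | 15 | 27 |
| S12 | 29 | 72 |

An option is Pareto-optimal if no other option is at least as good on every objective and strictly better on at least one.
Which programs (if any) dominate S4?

S1: stipend 42≥24, ranking 5≤88 — dominates S4.
S6: stipend 34≥24, ranking 43≤88 — dominates S4.
S8: stipend 33≥24, ranking 1≤88 — dominates S4.
S10: stipend 42≥24, ranking 70≤88 — dominates S4.
S12: stipend 29≥24, ranking 72≤88 — dominates S4.
Others (S2, S3, S5, S7, S9, S11) are each worse than S4 on at least one objective.

S1, S6, S8, S10, S12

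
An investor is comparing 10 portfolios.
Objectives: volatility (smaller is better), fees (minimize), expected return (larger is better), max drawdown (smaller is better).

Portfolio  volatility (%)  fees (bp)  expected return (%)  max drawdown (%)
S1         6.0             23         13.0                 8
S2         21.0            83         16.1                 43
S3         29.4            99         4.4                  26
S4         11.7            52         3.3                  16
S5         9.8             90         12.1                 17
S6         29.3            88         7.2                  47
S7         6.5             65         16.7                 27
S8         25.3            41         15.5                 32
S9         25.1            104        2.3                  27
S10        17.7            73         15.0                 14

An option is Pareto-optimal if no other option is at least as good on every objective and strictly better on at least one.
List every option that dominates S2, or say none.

S7: volatility 6.5≤21.0, fees 65≤83, expected return 16.7≥16.1, max drawdown 27≤43 — dominates S2.
Others (S1, S3, S4, S5, S6, S8, S9, S10) are each worse than S2 on at least one objective.

S7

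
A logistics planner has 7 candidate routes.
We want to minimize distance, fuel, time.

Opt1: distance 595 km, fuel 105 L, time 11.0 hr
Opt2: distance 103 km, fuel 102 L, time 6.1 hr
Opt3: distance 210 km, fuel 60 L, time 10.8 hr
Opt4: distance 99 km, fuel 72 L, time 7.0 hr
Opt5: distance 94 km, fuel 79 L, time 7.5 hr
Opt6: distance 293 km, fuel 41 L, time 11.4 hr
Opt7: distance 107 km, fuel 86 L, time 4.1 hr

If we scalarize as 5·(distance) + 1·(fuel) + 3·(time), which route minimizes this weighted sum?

Opt1: 5·595 + 1·105 + 3·11.0 = 3113.0
Opt2: 5·103 + 1·102 + 3·6.1 = 635.3
Opt3: 5·210 + 1·60 + 3·10.8 = 1142.4
Opt4: 5·99 + 1·72 + 3·7.0 = 588.0
Opt5: 5·94 + 1·79 + 3·7.5 = 571.5
Opt6: 5·293 + 1·41 + 3·11.4 = 1540.2
Opt7: 5·107 + 1·86 + 3·4.1 = 633.3
Lowest: Opt5 at 571.5.

Opt5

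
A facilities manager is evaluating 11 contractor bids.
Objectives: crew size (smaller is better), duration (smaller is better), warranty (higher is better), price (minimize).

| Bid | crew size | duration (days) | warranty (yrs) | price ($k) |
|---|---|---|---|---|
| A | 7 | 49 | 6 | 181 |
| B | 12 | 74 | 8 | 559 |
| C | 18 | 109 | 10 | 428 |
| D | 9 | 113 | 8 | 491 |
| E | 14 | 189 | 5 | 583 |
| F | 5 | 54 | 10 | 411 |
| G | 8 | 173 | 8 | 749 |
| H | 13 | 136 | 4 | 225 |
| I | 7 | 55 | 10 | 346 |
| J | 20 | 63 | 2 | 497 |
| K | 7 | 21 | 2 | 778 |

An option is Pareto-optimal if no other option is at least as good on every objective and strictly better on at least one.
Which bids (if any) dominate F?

A: worse on crew size (7 vs 5).
B: worse on crew size (12 vs 5).
C: worse on crew size (18 vs 5).
D: worse on crew size (9 vs 5).
E: worse on crew size (14 vs 5).
G: worse on crew size (8 vs 5).
H: worse on crew size (13 vs 5).
I: worse on crew size (7 vs 5).
J: worse on crew size (20 vs 5).
K: worse on crew size (7 vs 5).
No option dominates F.

none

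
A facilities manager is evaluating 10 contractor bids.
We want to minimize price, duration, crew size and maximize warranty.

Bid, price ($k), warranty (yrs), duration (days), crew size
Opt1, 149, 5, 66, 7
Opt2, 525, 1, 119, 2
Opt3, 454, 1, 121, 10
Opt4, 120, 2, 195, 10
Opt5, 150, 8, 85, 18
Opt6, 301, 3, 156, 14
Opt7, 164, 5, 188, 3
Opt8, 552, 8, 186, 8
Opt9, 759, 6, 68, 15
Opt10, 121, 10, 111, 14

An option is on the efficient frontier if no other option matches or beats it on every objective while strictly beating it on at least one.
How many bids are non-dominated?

Opt1: not dominated (best duration).
Opt2: not dominated (best crew size).
Opt3: dominated by Opt1 (price 149≤454, warranty 5≥1, duration 66≤121, crew size 7≤10).
Opt4: not dominated (best price).
Opt5: not dominated.
Opt6: dominated by Opt1 (price 149≤301, warranty 5≥3, duration 66≤156, crew size 7≤14).
Opt7: not dominated.
Opt8: not dominated.
Opt9: not dominated.
Opt10: not dominated (best warranty).
Pareto-optimal: Opt1, Opt2, Opt4, Opt5, Opt7, Opt8, Opt9, Opt10 → 8.

8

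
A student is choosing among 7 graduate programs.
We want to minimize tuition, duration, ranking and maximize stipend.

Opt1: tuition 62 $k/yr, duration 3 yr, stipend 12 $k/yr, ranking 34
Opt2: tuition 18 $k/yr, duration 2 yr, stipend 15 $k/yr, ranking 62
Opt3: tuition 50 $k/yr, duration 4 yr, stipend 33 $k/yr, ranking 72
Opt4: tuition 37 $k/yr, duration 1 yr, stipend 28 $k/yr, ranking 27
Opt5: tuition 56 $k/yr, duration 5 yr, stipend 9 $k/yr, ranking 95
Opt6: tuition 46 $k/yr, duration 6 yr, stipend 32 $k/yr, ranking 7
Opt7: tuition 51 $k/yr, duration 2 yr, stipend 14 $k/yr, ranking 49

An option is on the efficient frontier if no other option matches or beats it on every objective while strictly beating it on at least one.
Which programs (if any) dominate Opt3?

Opt1: worse on tuition (62 vs 50).
Opt2: worse on stipend (15 vs 33).
Opt4: worse on stipend (28 vs 33).
Opt5: worse on tuition (56 vs 50).
Opt6: worse on duration (6 vs 4).
Opt7: worse on tuition (51 vs 50).
No option dominates Opt3.

none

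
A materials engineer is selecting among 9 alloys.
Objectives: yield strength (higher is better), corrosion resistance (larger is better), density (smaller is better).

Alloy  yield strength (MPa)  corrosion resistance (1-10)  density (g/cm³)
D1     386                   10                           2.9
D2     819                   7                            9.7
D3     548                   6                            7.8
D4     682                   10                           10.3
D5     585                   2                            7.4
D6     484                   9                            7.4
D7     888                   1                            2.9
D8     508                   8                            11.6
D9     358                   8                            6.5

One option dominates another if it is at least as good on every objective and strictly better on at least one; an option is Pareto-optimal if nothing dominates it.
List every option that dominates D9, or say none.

D1: yield strength 386≥358, corrosion resistance 10≥8, density 2.9≤6.5 — dominates D9.
Others (D2, D3, D4, D5, D6, D7, D8) are each worse than D9 on at least one objective.

D1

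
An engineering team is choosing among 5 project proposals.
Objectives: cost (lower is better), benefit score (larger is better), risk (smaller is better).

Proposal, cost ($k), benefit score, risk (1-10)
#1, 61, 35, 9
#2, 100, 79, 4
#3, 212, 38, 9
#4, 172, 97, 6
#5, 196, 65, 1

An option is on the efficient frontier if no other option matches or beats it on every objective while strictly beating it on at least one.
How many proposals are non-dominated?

#1: not dominated (best cost).
#2: not dominated.
#3: dominated by #2 (cost 100≤212, benefit score 79≥38, risk 4≤9).
#4: not dominated (best benefit score).
#5: not dominated (best risk).
Pareto-optimal: #1, #2, #4, #5 → 4.

4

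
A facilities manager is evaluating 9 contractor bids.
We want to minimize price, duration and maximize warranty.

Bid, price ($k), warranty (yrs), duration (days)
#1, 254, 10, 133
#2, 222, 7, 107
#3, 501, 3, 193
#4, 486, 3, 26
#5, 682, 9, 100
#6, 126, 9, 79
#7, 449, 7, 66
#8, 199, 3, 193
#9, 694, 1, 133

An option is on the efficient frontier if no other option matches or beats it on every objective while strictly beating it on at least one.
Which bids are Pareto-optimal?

#1: not dominated (best warranty).
#2: dominated by #6 (price 126≤222, warranty 9≥7, duration 79≤107).
#3: dominated by #1 (price 254≤501, warranty 10≥3, duration 133≤193).
#4: not dominated (best duration).
#5: dominated by #6 (price 126≤682, warranty 9≥9, duration 79≤100).
#6: not dominated (best price).
#7: not dominated.
#8: dominated by #6 (price 126≤199, warranty 9≥3, duration 79≤193).
#9: dominated by #1 (price 254≤694, warranty 10≥1, duration 133≤133).

#1, #4, #6, #7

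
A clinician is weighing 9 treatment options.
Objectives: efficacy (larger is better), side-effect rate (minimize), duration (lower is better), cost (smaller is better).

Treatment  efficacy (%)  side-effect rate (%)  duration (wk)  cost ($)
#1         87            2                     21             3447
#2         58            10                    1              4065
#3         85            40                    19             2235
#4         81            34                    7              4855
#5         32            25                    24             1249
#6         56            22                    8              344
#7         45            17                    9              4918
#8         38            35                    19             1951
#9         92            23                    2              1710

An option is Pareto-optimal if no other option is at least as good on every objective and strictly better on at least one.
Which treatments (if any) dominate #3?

#9: efficacy 92≥85, side-effect rate 23≤40, duration 2≤19, cost 1710≤2235 — dominates #3.
Others (#1, #2, #4, #5, #6, #7, #8) are each worse than #3 on at least one objective.

#9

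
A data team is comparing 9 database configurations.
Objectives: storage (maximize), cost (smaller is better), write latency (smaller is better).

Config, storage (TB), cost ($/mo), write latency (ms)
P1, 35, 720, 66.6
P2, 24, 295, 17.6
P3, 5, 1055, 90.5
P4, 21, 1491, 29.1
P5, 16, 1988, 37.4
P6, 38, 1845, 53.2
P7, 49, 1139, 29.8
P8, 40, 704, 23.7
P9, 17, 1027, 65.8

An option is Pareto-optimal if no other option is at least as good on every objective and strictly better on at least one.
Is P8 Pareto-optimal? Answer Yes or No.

P1: worse on storage (35 vs 40).
P2: worse on storage (24 vs 40).
P3: worse on storage (5 vs 40).
P4: worse on storage (21 vs 40).
P5: worse on storage (16 vs 40).
P6: worse on storage (38 vs 40).
P7: worse on cost (1139 vs 704).
P9: worse on storage (17 vs 40).
No option is at least as good as P8 on every objective and strictly better on one.

Yes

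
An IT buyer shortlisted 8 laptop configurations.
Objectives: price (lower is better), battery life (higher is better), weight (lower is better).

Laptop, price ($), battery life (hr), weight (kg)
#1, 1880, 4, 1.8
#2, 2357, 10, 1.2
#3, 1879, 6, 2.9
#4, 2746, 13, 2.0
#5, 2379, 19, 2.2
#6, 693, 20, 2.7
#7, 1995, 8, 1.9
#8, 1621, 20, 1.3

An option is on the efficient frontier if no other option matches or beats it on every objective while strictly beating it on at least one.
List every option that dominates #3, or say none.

#6, #8

#6: price 693≤1879, battery life 20≥6, weight 2.7≤2.9 — dominates #3.
#8: price 1621≤1879, battery life 20≥6, weight 1.3≤2.9 — dominates #3.
Others (#1, #2, #4, #5, #7) are each worse than #3 on at least one objective.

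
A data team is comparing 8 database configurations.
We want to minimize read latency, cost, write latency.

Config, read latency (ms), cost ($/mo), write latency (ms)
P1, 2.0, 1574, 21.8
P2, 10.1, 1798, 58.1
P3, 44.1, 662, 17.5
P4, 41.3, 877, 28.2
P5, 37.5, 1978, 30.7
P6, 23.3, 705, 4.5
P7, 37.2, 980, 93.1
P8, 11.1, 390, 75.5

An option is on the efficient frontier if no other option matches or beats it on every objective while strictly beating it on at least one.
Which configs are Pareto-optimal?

P1: not dominated (best read latency).
P2: dominated by P1 (read latency 2.0≤10.1, cost 1574≤1798, write latency 21.8≤58.1).
P3: not dominated.
P4: dominated by P6 (read latency 23.3≤41.3, cost 705≤877, write latency 4.5≤28.2).
P5: dominated by P1 (read latency 2.0≤37.5, cost 1574≤1978, write latency 21.8≤30.7).
P6: not dominated (best write latency).
P7: dominated by P6 (read latency 23.3≤37.2, cost 705≤980, write latency 4.5≤93.1).
P8: not dominated (best cost).

P1, P3, P6, P8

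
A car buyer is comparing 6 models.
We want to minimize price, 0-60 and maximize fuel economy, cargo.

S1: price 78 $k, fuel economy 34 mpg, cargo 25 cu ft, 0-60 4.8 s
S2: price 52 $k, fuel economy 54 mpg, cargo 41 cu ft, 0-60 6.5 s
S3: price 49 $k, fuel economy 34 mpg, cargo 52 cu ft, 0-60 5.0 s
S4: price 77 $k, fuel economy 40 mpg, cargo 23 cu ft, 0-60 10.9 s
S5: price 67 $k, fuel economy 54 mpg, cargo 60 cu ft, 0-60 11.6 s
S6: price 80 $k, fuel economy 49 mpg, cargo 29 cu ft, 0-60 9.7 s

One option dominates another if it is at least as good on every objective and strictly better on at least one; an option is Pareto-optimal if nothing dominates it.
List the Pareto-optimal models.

S1, S2, S3, S5

S1: not dominated (best 0-60).
S2: not dominated.
S3: not dominated (best price).
S4: dominated by S2 (price 52≤77, fuel economy 54≥40, cargo 41≥23, 0-60 6.5≤10.9).
S5: not dominated (best cargo).
S6: dominated by S2 (price 52≤80, fuel economy 54≥49, cargo 41≥29, 0-60 6.5≤9.7).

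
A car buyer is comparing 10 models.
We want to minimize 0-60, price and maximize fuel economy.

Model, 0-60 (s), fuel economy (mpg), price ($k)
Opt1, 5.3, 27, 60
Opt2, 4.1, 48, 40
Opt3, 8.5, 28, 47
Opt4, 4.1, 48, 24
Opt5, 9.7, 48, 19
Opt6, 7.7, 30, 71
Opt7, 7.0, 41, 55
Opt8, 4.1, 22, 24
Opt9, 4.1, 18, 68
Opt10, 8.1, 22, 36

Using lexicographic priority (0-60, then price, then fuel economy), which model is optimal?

First minimize 0-60: best is 4.1, kept {Opt2, Opt4, Opt8, Opt9}.
Then minimize price: best is 24, kept {Opt4, Opt8}.
Then maximize fuel economy: best is 48, kept {Opt4}.

Opt4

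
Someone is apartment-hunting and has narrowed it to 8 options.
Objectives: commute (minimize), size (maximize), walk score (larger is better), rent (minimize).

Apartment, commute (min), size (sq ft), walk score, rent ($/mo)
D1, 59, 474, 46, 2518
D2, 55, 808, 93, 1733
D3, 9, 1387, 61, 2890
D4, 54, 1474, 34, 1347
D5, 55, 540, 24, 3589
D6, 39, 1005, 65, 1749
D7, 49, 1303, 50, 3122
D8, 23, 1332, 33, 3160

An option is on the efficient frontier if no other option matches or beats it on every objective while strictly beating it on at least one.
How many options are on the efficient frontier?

D1: dominated by D2 (commute 55≤59, size 808≥474, walk score 93≥46, rent 1733≤2518).
D2: not dominated (best walk score).
D3: not dominated (best commute).
D4: not dominated (best size).
D5: dominated by D2 (commute 55≤55, size 808≥540, walk score 93≥24, rent 1733≤3589).
D6: not dominated.
D7: dominated by D3 (commute 9≤49, size 1387≥1303, walk score 61≥50, rent 2890≤3122).
D8: dominated by D3 (commute 9≤23, size 1387≥1332, walk score 61≥33, rent 2890≤3160).
Pareto-optimal: D2, D3, D4, D6 → 4.

4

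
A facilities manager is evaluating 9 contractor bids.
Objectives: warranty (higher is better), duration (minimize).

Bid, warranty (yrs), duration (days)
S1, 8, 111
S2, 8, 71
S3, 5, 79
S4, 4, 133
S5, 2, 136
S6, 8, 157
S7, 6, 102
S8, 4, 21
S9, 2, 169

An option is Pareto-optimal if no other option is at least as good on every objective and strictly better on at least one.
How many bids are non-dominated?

S1: dominated by S2 (warranty 8≥8, duration 71≤111).
S2: not dominated.
S3: dominated by S2 (warranty 8≥5, duration 71≤79).
S4: dominated by S1 (warranty 8≥4, duration 111≤133).
S5: dominated by S1 (warranty 8≥2, duration 111≤136).
S6: dominated by S1 (warranty 8≥8, duration 111≤157).
S7: dominated by S2 (warranty 8≥6, duration 71≤102).
S8: not dominated (best duration).
S9: dominated by S1 (warranty 8≥2, duration 111≤169).
Pareto-optimal: S2, S8 → 2.

2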